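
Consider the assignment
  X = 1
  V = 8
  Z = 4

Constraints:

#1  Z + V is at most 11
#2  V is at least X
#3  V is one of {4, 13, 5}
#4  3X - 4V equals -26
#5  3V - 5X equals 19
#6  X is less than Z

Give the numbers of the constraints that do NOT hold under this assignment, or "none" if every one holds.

#1 Z + V = 4 + 8 = 12; 12 > 11, bound 11 not met  FAIL
#2 V = 8, X = 1; 8 ≥ 1  OK
#3 V = 8 is not in {4, 13, 5}  FAIL
#4 3X - 4V = 3(1) - 4(8) = -29, not -26  FAIL
#5 3V - 5X = 3(8) - 5(1) = 19  OK
#6 X = 1, Z = 4; 1 < 4  OK

Violated: 1, 3, and 4.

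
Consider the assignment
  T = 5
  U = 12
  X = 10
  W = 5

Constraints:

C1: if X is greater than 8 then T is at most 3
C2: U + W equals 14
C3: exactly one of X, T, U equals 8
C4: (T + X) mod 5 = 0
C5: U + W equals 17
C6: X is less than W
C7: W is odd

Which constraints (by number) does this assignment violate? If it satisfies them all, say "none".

C1: X = 10 > 8, so we need T ≤ 3; but T = 5 > 3  FAIL
C2: U + W = 12 + 5 = 17, not 14  FAIL
C3: X=10, T=5, U=12; 0 of them equal 8, not exactly one  FAIL
C4: T + X = 15; 15 mod 5 = 0  OK
C5: U + W = 12 + 5 = 17  OK
C6: X = 10, W = 5; 10 ≥ 5 (want <)  FAIL
C7: W = 5 is odd  OK

Violated: 1, 2, 3, and 6.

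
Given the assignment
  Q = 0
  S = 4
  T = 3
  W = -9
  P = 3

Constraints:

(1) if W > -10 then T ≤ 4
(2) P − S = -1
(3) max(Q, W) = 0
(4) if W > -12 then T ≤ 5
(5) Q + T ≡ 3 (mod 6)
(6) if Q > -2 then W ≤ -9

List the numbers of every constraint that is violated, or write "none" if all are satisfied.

(1) W = -9 > -10, so we need T ≤ 4; T = 3 ≤ 4  yes
(2) P − S = 3 − 4 = -1  yes
(3) max(0, -9) = 0  yes
(4) W = -9 > -12, so we need T ≤ 5; T = 3 ≤ 5  yes
(5) Q + T = 3; 3 mod 6 = 3  yes
(6) Q = 0 > -2, so we need W ≤ -9; W = -9 ≤ -9  yes

None — every constraint holds.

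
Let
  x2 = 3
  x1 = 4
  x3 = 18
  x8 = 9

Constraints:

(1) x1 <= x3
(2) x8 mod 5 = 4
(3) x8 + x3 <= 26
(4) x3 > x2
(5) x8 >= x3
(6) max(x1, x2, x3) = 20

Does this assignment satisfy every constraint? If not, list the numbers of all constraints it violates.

Constraints 3, 5, 6 are violated.

(1) x1 = 4, x3 = 18; 4 ≤ 18  ✔
(2) 9 mod 5 = 4  ✔
(3) x8 + x3 = 9 + 18 = 27; 27 > 26, bound 26 not met  ✘
(4) x3 = 18, x2 = 3; 18 > 3  ✔
(5) x8 = 9, x3 = 18; 9 < 18 (want ≥)  ✘
(6) max(4, 3, 18) = 18, not 20  ✘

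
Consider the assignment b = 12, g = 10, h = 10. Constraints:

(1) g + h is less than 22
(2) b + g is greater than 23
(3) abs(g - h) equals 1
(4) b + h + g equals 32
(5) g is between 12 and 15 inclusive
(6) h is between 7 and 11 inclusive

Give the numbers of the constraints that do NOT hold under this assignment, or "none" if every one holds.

(1) g + h = 10 + 10 = 20; 20 < 22  true
(2) b + g = 12 + 10 = 22; 22 ≤ 23, bound 23 not met  false
(3) abs(10 - 10) = 0, not 1  false
(4) b + h + g = 12 + 10 + 10 = 32  true
(5) g = 10 is outside [12, 15]  false
(6) h = 10 lies in [7, 11]  true

No — constraints 2, 3, 5 are not satisfied.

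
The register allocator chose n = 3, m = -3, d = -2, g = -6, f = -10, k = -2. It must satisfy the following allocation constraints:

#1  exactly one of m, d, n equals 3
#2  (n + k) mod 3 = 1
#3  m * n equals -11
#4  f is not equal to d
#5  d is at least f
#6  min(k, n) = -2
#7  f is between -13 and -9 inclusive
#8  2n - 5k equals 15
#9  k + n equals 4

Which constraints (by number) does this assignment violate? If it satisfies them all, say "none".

The assignment fails constraints 3, 8, 9.

#1 m=-3, d=-2, n=3; 1 of them equals 3  ✔
#2 n + k = 1; 1 mod 3 = 1  ✔
#3 m * n = -3 * 3 = -9, not -11  ✘
#4 f = -10, d = -2; distinct  ✔
#5 d = -2, f = -10; -2 ≥ -10  ✔
#6 min(-2, 3) = -2  ✔
#7 f = -10 lies in [-13, -9]  ✔
#8 2n - 5k = 2(3) - 5(-2) = 16, not 15  ✘
#9 k + n = -2 + 3 = 1, not 4  ✘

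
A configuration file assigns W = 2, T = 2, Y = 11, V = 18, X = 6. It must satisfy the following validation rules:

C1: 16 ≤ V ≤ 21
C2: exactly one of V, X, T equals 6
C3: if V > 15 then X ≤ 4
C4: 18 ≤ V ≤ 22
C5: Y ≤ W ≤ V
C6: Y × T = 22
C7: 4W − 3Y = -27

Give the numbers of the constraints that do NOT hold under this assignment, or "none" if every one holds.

Constraints 3, 5, and 7 do not hold.

C1: V = 18 lies in [16, 21]  ✓
C2: V=18, X=6, T=2; 1 of them equals 6  ✓
C3: V = 18 > 15, so we need X ≤ 4; but X = 6 > 4  ✗
C4: V = 18 lies in [18, 22]  ✓
C5: values 11, 2, 18; Y = 11 is not ≤ W = 2  ✗
C6: Y × T = 11 × 2 = 22  ✓
C7: 4W − 3Y = 4(2) − 3(11) = -25, not -27  ✗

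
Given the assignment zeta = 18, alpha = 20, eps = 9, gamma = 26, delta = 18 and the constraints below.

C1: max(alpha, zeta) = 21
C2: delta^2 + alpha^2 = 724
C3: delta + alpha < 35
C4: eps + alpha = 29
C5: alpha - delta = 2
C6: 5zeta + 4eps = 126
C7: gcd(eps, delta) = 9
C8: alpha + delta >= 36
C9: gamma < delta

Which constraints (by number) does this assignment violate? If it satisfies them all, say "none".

C1: max(20, 18) = 20, not 21  false
C2: delta^2 + alpha^2 = 18^2 + 20^2 = 324 + 400 = 724  true
C3: delta + alpha = 18 + 20 = 38; 38 ≥ 35, bound 35 not met  false
C4: eps + alpha = 9 + 20 = 29  true
C5: alpha - delta = 20 - 18 = 2  true
C6: 5zeta + 4eps = 5(18) + 4(9) = 126  true
C7: gcd(9, 18) = 9  true
C8: alpha + delta = 20 + 18 = 38; 38 ≥ 36  true
C9: gamma = 26, delta = 18; 26 ≥ 18 (want <)  false

Constraints 1, 3, and 9 do not hold.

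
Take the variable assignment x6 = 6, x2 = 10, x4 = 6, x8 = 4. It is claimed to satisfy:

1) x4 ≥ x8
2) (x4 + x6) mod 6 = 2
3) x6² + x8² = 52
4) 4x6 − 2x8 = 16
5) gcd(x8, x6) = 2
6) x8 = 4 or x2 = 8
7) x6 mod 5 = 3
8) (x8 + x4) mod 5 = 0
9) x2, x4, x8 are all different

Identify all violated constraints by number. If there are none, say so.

1) x4 = 6, x8 = 4; 6 ≥ 4  yes
2) x4 + x6 = 12; 12 mod 6 = 0, not 2  no
3) x6² + x8² = 6² + 4² = 36 + 16 = 52  yes
4) 4x6 − 2x8 = 4(6) − 2(4) = 16  yes
5) gcd(4, 6) = 2  yes
6) x8 = 4 = 4 (first disjunct)  yes
7) 6 mod 5 = 1, not 3  no
8) x8 + x4 = 10; 10 mod 5 = 0  yes
9) values 10, 6, 4 are pairwise distinct  yes

Violated: 2 and 7.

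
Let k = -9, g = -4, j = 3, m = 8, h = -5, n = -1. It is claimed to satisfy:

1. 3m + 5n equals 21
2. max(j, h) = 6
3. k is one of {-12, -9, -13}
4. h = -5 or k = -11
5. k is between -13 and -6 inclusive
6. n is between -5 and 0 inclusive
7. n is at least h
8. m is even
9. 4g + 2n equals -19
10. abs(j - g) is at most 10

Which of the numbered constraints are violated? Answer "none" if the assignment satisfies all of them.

Constraints 1, 2, 9 are violated.

1. 3m + 5n = 3(8) + 5(-1) = 19, not 21  no
2. max(3, -5) = 3, not 6  no
3. k = -9 is in {-12, -9, -13}  yes
4. h = -5 = -5 (first disjunct)  yes
5. k = -9 lies in [-13, -6]  yes
6. n = -1 lies in [-5, 0]  yes
7. n = -1, h = -5; -1 ≥ -5  yes
8. m = 8 is even  yes
9. 4g + 2n = 4(-4) + 2(-1) = -18, not -19  no
10. abs(3 - (-4)) = 7; 7 ≤ 10  yes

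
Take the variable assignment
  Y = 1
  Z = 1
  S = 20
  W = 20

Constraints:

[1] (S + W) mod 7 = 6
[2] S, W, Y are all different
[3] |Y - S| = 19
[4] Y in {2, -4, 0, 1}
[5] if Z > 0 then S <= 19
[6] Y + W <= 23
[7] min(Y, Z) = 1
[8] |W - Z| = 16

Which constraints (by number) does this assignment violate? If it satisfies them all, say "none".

[1] S + W = 40; 40 mod 7 = 5, not 6 — violated.
[2] S = W = 20, not all different — violated.
[3] |1 - 20| = 19 — OK.
[4] Y = 1 is in {2, -4, 0, 1} — OK.
[5] Z = 1 > 0, so we need S ≤ 19; but S = 20 > 19 — violated.
[6] Y + W = 1 + 20 = 21; 21 ≤ 23 — OK.
[7] min(1, 1) = 1 — OK.
[8] |20 - 1| = 19, not 16 — violated.

Violated: 1, 2, 5, and 8.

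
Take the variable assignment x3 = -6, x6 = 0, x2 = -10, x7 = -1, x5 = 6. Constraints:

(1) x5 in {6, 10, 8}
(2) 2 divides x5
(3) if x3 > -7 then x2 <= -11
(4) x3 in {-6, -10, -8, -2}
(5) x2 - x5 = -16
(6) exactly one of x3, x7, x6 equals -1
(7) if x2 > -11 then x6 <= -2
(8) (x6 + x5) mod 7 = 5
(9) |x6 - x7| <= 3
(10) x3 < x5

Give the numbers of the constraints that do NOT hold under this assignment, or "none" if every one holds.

(1) x5 = 6 is in {6, 10, 8}  holds
(2) 6 / 2 = 3, so 2 divides 6  holds
(3) x3 = -6 > -7, so we need x2 ≤ -11; but x2 = -10 > -11  fails
(4) x3 = -6 is in {-6, -10, -8, -2}  holds
(5) x2 - x5 = -10 - 6 = -16  holds
(6) x3=-6, x7=-1, x6=0; 1 of them equals -1  holds
(7) x2 = -10 > -11, so we need x6 ≤ -2; but x6 = 0 > -2  fails
(8) x6 + x5 = 6; 6 mod 7 = 6, not 5  fails
(9) |0 - (-1)| = 1; 1 ≤ 3  holds
(10) x3 = -6, x5 = 6; -6 < 6  holds

Constraints 3, 7, and 8 do not hold.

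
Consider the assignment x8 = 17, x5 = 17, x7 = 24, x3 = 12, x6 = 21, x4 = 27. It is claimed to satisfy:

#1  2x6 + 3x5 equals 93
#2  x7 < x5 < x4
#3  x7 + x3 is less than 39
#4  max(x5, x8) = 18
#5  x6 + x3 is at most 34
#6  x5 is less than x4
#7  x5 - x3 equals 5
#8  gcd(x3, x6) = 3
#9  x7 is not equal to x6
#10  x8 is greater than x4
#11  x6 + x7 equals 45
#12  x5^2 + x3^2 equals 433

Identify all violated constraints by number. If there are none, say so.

#1 2x6 + 3x5 = 2(21) + 3(17) = 93 — holds.
#2 values 24, 17, 27; x7 = 24 is not < x5 = 17 — does not hold.
#3 x7 + x3 = 24 + 12 = 36; 36 < 39 — holds.
#4 max(17, 17) = 17, not 18 — does not hold.
#5 x6 + x3 = 21 + 12 = 33; 33 ≤ 34 — holds.
#6 x5 = 17, x4 = 27; 17 < 27 — holds.
#7 x5 - x3 = 17 - 12 = 5 — holds.
#8 gcd(12, 21) = 3 — holds.
#9 x7 = 24, x6 = 21; distinct — holds.
#10 x8 = 17, x4 = 27; 17 ≤ 27 (want >) — does not hold.
#11 x6 + x7 = 21 + 24 = 45 — holds.
#12 x5^2 + x3^2 = 17^2 + 12^2 = 289 + 144 = 433 — holds.

No — constraints 2, 4, 10 are not satisfied.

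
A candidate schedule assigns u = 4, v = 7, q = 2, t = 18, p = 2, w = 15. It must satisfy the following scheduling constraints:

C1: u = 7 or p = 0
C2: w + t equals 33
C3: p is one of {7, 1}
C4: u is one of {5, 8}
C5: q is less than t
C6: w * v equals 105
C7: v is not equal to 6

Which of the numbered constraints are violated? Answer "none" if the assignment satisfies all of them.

C1: u = 4 ≠ 7 and p = 2 ≠ 0; both disjuncts false — violated.
C2: w + t = 15 + 18 = 33 — OK.
C3: p = 2 is not in {7, 1} — violated.
C4: u = 4 is not in {5, 8} — violated.
C5: q = 2, t = 18; 2 < 18 — OK.
C6: w * v = 15 * 7 = 105 — OK.
C7: v = 7, and 7 ≠ 6 — OK.

Constraints 1, 3, 4 are violated.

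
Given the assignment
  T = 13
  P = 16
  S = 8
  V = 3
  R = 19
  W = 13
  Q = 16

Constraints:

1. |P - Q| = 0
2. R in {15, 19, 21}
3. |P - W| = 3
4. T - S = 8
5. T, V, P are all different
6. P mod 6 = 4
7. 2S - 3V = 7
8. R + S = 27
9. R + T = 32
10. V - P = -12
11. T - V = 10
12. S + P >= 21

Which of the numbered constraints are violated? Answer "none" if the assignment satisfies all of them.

1. |16 - 16| = 0  yes
2. R = 19 is in {15, 19, 21}  yes
3. |16 - 13| = 3  yes
4. T - S = 13 - 8 = 5, not 8  no
5. values 13, 3, 16 are pairwise distinct  yes
6. 16 mod 6 = 4  yes
7. 2S - 3V = 2(8) - 3(3) = 7  yes
8. R + S = 19 + 8 = 27  yes
9. R + T = 19 + 13 = 32  yes
10. V - P = 3 - 16 = -13, not -12  no
11. T - V = 13 - 3 = 10  yes
12. S + P = 8 + 16 = 24; 24 ≥ 21  yes

Constraints 4, 10 do not hold.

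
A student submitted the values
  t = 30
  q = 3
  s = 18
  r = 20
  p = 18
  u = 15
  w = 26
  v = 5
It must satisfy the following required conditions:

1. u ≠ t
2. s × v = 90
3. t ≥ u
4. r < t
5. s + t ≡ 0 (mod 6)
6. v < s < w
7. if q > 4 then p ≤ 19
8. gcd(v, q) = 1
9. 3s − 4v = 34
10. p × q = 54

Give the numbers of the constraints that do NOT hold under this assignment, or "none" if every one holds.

None — every constraint holds.

1. u = 15, t = 30; distinct — satisfied.
2. s × v = 18 × 5 = 90 — satisfied.
3. t = 30, u = 15; 30 ≥ 15 — satisfied.
4. r = 20, t = 30; 20 < 30 — satisfied.
5. s + t = 48; 48 mod 6 = 0 — satisfied.
6. values 5 < 18 < 26 — satisfied.
7. q = 3, not > 4; antecedent false, conditional vacuously true — satisfied.
8. gcd(5, 3) = 1 — satisfied.
9. 3s − 4v = 3(18) − 4(5) = 34 — satisfied.
10. p × q = 18 × 3 = 54 — satisfied.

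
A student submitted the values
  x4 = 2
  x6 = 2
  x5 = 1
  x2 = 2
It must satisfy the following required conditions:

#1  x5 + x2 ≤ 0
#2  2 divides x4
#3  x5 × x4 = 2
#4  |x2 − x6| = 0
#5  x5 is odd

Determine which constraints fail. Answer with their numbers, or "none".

No — constraint 1 is not satisfied.

#1 x5 + x2 = 1 + 2 = 3; 3 > 0, bound 0 not met — does not hold.
#2 2 / 2 = 1, so 2 divides 2 — holds.
#3 x5 × x4 = 1 × 2 = 2 — holds.
#4 |2 − 2| = 0 — holds.
#5 x5 = 1 is odd — holds.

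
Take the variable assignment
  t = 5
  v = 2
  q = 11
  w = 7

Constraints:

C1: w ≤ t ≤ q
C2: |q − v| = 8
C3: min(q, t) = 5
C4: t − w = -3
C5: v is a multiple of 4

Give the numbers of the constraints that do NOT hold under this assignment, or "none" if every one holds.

Violated: 1, 2, 4, and 5.

C1: values 7, 5, 11; w = 7 is not ≤ t = 5 — violated.
C2: |11 − 2| = 9, not 8 — violated.
C3: min(11, 5) = 5 — OK.
C4: t − w = 5 − 7 = -2, not -3 — violated.
C5: 2 = 4×0 + 2, so 4 does not divide 2 — violated.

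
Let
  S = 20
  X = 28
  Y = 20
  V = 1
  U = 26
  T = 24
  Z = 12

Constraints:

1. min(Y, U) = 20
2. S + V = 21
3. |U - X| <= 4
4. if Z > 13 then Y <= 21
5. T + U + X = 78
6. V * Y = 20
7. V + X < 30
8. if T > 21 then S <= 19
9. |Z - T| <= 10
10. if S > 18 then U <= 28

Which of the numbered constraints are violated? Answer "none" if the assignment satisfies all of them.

Constraints 8 and 9 do not hold.

1. min(20, 26) = 20  ✓
2. S + V = 20 + 1 = 21  ✓
3. |26 - 28| = 2; 2 ≤ 4  ✓
4. Z = 12, not > 13; antecedent false, conditional vacuously true  ✓
5. T + U + X = 24 + 26 + 28 = 78  ✓
6. V * Y = 1 * 20 = 20  ✓
7. V + X = 1 + 28 = 29; 29 < 30  ✓
8. T = 24 > 21, so we need S ≤ 19; but S = 20 > 19  ✗
9. |12 - 24| = 12; 12 > 10, exceeds bound 10  ✗
10. S = 20 > 18, so we need U ≤ 28; U = 26 ≤ 28  ✓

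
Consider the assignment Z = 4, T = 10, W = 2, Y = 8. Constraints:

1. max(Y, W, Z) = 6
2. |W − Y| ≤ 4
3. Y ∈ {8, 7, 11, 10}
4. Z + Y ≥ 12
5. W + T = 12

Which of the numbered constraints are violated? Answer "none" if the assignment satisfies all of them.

1. max(8, 2, 4) = 8, not 6 — fails.
2. |2 − 8| = 6; 6 > 4, exceeds bound 4 — fails.
3. Y = 8 is in {8, 7, 11, 10} — holds.
4. Z + Y = 4 + 8 = 12; 12 ≥ 12 — holds.
5. W + T = 2 + 10 = 12 — holds.

No — constraints 1 and 2 are not satisfied.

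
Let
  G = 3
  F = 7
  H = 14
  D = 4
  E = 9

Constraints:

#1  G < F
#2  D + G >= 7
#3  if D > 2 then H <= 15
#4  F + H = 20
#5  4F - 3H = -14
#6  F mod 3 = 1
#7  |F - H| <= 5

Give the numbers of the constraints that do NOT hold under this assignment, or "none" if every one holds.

The assignment fails constraints 4 and 7.

#1 G = 3, F = 7; 3 < 7 — satisfied.
#2 D + G = 4 + 3 = 7; 7 ≥ 7 — satisfied.
#3 D = 4 > 2, so we need H ≤ 15; H = 14 ≤ 15 — satisfied.
#4 F + H = 7 + 14 = 21, not 20 — violated.
#5 4F - 3H = 4(7) - 3(14) = -14 — satisfied.
#6 7 mod 3 = 1 — satisfied.
#7 |7 - 14| = 7; 7 > 5, exceeds bound 5 — violated.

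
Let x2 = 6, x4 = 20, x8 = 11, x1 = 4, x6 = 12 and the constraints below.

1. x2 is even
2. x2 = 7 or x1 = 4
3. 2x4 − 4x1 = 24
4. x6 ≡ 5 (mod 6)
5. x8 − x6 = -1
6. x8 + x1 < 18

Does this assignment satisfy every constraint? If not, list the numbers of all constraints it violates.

The assignment fails constraint 4.

1. x2 = 6 is even  true
2. x2 = 6 ≠ 7, but x1 = 4 = 4 (second disjunct)  true
3. 2x4 − 4x1 = 2(20) − 4(4) = 24  true
4. 12 mod 6 = 0, not 5  false
5. x8 − x6 = 11 − 12 = -1  true
6. x8 + x1 = 11 + 4 = 15; 15 < 18  true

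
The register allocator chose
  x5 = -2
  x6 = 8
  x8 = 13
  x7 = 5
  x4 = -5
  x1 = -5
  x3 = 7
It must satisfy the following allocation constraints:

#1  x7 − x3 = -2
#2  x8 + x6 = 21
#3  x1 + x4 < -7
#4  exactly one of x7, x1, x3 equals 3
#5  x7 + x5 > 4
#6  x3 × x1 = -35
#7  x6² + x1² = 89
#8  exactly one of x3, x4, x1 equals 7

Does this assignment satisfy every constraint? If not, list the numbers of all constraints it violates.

#1 x7 − x3 = 5 − 7 = -2 — OK.
#2 x8 + x6 = 13 + 8 = 21 — OK.
#3 x1 + x4 = -5 + (-5) = -10; -10 < -7 — OK.
#4 x7=5, x1=-5, x3=7; 0 of them equal 3, not exactly one — violated.
#5 x7 + x5 = 5 + (-2) = 3; 3 ≤ 4, bound 4 not met — violated.
#6 x3 × x1 = 7 × (-5) = -35 — OK.
#7 x6² + x1² = 8² + (-5)² = 64 + 25 = 89 — OK.
#8 x3=7, x4=-5, x1=-5; 1 of them equals 7 — OK.

The assignment fails constraints 4, 5.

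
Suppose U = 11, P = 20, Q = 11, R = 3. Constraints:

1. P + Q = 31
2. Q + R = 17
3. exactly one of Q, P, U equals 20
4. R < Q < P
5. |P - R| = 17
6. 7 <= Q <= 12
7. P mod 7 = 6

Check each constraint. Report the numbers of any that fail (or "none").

1. P + Q = 20 + 11 = 31  yes
2. Q + R = 11 + 3 = 14, not 17  no
3. Q=11, P=20, U=11; 1 of them equals 20  yes
4. values 3 < 11 < 20  yes
5. |20 - 3| = 17  yes
6. Q = 11 lies in [7, 12]  yes
7. 20 mod 7 = 6  yes

No — constraint 2 is not satisfied.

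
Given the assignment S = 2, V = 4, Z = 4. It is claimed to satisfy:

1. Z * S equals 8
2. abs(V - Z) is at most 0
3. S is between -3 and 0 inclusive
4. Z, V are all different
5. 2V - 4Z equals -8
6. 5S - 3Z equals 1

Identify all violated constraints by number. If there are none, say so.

Constraints 3, 4, and 6 are violated.

1. Z * S = 4 * 2 = 8 — holds.
2. abs(4 - 4) = 0; 0 ≤ 0 — holds.
3. S = 2 is outside [-3, 0] — does not hold.
4. Z = V = 4, not all different — does not hold.
5. 2V - 4Z = 2(4) - 4(4) = -8 — holds.
6. 5S - 3Z = 5(2) - 3(4) = -2, not 1 — does not hold.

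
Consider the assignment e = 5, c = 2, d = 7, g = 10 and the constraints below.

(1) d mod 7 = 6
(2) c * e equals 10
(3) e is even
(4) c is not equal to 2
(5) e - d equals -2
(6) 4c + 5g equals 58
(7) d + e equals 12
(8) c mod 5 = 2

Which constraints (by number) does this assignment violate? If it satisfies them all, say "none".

(1) 7 mod 7 = 0, not 6  ✘
(2) c * e = 2 * 5 = 10  ✔
(3) e = 5 is odd  ✘
(4) c = 2, but 2 is required to differ  ✘
(5) e - d = 5 - 7 = -2  ✔
(6) 4c + 5g = 4(2) + 5(10) = 58  ✔
(7) d + e = 7 + 5 = 12  ✔
(8) 2 mod 5 = 2  ✔

The assignment fails constraints 1, 3, and 4.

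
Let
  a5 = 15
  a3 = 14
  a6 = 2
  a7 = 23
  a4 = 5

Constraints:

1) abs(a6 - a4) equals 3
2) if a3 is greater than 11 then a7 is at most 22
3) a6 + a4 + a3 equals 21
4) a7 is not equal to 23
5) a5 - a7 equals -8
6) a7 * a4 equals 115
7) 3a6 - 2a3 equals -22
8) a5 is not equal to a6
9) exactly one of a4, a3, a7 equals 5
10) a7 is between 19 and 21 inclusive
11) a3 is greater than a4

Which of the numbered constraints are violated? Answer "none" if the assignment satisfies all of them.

1) abs(2 - 5) = 3 — satisfied.
2) a3 = 14 > 11, so we need a7 ≤ 22; but a7 = 23 > 22 — violated.
3) a6 + a4 + a3 = 2 + 5 + 14 = 21 — satisfied.
4) a7 = 23, but 23 is required to differ — violated.
5) a5 - a7 = 15 - 23 = -8 — satisfied.
6) a7 * a4 = 23 * 5 = 115 — satisfied.
7) 3a6 - 2a3 = 3(2) - 2(14) = -22 — satisfied.
8) a5 = 15, a6 = 2; distinct — satisfied.
9) a4=5, a3=14, a7=23; 1 of them equals 5 — satisfied.
10) a7 = 23 is outside [19, 21] — violated.
11) a3 = 14, a4 = 5; 14 > 5 — satisfied.

The assignment fails constraints 2, 4, and 10.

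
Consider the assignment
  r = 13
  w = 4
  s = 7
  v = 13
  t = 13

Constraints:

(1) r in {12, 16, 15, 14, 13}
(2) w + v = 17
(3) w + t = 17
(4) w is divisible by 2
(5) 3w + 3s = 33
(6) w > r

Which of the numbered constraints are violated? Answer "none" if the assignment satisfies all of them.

Violated: 6.

(1) r = 13 is in {12, 16, 15, 14, 13} — satisfied.
(2) w + v = 4 + 13 = 17 — satisfied.
(3) w + t = 4 + 13 = 17 — satisfied.
(4) 4 / 2 = 2, so 2 divides 4 — satisfied.
(5) 3w + 3s = 3(4) + 3(7) = 33 — satisfied.
(6) w = 4, r = 13; 4 ≤ 13 (want >) — violated.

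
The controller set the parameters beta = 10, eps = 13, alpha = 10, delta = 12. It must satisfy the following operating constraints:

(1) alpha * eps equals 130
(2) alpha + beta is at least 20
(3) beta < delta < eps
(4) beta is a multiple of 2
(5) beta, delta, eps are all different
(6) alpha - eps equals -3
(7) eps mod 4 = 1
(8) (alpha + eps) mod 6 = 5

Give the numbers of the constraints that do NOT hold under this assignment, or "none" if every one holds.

All constraints are satisfied.

(1) alpha * eps = 10 * 13 = 130  ✔
(2) alpha + beta = 10 + 10 = 20; 20 ≥ 20  ✔
(3) values 10 < 12 < 13  ✔
(4) 10 / 2 = 5, so 2 divides 10  ✔
(5) values 10, 12, 13 are pairwise distinct  ✔
(6) alpha - eps = 10 - 13 = -3  ✔
(7) 13 mod 4 = 1  ✔
(8) alpha + eps = 23; 23 mod 6 = 5  ✔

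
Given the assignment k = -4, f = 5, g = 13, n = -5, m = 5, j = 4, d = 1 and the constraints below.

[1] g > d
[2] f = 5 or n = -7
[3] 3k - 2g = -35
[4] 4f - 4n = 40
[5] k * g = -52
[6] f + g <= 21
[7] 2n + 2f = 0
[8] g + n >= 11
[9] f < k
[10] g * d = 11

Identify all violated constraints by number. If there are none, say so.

[1] g = 13, d = 1; 13 > 1 — holds.
[2] f = 5 = 5 (first disjunct) — holds.
[3] 3k - 2g = 3(-4) - 2(13) = -38, not -35 — does not hold.
[4] 4f - 4n = 4(5) - 4(-5) = 40 — holds.
[5] k * g = -4 * 13 = -52 — holds.
[6] f + g = 5 + 13 = 18; 18 ≤ 21 — holds.
[7] 2n + 2f = 2(-5) + 2(5) = 0 — holds.
[8] g + n = 13 + (-5) = 8; 8 < 11, bound 11 not met — does not hold.
[9] f = 5, k = -4; 5 ≥ -4 (want <) — does not hold.
[10] g * d = 13 * 1 = 13, not 11 — does not hold.

Constraints 3, 8, 9, 10 are violated.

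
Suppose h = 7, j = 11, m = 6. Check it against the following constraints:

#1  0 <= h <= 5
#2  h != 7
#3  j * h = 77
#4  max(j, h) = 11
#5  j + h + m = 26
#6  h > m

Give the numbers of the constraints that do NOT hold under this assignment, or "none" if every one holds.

Constraints 1, 2, and 5 do not hold.

#1 h = 7 is outside [0, 5]  fails
#2 h = 7, but 7 is required to differ  fails
#3 j * h = 11 * 7 = 77  holds
#4 max(11, 7) = 11  holds
#5 j + h + m = 11 + 7 + 6 = 24, not 26  fails
#6 h = 7, m = 6; 7 > 6  holds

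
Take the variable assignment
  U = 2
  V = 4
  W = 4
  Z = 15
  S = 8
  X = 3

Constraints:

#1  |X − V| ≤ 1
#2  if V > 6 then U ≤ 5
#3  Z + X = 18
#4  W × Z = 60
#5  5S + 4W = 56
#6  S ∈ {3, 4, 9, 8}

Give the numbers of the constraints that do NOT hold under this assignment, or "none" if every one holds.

#1 |3 − 4| = 1; 1 ≤ 1 — holds.
#2 V = 4, not > 6; antecedent false, conditional vacuously true — holds.
#3 Z + X = 15 + 3 = 18 — holds.
#4 W × Z = 4 × 15 = 60 — holds.
#5 5S + 4W = 5(8) + 4(4) = 56 — holds.
#6 S = 8 is in {3, 4, 9, 8} — holds.

The assignment satisfies every constraint.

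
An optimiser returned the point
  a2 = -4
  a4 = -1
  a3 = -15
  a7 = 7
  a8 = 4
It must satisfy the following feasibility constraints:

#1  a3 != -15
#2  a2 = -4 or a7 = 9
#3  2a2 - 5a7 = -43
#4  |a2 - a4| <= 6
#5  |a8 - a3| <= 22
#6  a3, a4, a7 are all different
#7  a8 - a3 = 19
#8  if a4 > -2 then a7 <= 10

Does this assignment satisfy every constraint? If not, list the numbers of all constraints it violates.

Constraint 1 is violated.

#1 a3 = -15, but -15 is required to differ — violated.
#2 a2 = -4 = -4 (first disjunct) — OK.
#3 2a2 - 5a7 = 2(-4) - 5(7) = -43 — OK.
#4 |-4 - (-1)| = 3; 3 ≤ 6 — OK.
#5 |4 - (-15)| = 19; 19 ≤ 22 — OK.
#6 values -15, -1, 7 are pairwise distinct — OK.
#7 a8 - a3 = 4 - (-15) = 19 — OK.
#8 a4 = -1 > -2, so we need a7 ≤ 10; a7 = 7 ≤ 10 — OK.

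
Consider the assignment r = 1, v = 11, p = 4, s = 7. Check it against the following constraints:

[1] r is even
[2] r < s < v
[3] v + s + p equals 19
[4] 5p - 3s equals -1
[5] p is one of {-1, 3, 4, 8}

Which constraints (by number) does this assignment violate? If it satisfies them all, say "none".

[1] r = 1 is odd — violated.
[2] values 1 < 7 < 11 — satisfied.
[3] v + s + p = 11 + 7 + 4 = 22, not 19 — violated.
[4] 5p - 3s = 5(4) - 3(7) = -1 — satisfied.
[5] p = 4 is in {-1, 3, 4, 8} — satisfied.

Constraints 1 and 3 are violated.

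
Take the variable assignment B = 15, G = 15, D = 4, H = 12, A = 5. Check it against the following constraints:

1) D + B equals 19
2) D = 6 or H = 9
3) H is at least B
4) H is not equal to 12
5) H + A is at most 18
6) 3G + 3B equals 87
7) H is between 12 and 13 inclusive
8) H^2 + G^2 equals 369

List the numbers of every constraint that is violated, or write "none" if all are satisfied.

1) D + B = 4 + 15 = 19 — satisfied.
2) D = 4 ≠ 6 and H = 12 ≠ 9; both disjuncts false — violated.
3) H = 12, B = 15; 12 < 15 (want ≥) — violated.
4) H = 12, but 12 is required to differ — violated.
5) H + A = 12 + 5 = 17; 17 ≤ 18 — satisfied.
6) 3G + 3B = 3(15) + 3(15) = 90, not 87 — violated.
7) H = 12 lies in [12, 13] — satisfied.
8) H^2 + G^2 = 12^2 + 15^2 = 144 + 225 = 369 — satisfied.

Violated: 2, 3, 4, and 6.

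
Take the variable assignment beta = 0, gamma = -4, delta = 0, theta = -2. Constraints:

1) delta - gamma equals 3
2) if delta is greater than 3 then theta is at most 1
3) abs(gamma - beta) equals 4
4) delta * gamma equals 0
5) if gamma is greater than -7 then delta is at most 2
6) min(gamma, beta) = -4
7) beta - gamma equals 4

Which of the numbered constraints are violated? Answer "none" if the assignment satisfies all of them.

Constraint 1 is violated.

1) delta - gamma = 0 - (-4) = 4, not 3  false
2) delta = 0, not > 3; antecedent false, conditional vacuously true  true
3) abs(-4 - 0) = 4  true
4) delta * gamma = 0 * (-4) = 0  true
5) gamma = -4 > -7, so we need delta ≤ 2; delta = 0 ≤ 2  true
6) min(-4, 0) = -4  true
7) beta - gamma = 0 - (-4) = 4  true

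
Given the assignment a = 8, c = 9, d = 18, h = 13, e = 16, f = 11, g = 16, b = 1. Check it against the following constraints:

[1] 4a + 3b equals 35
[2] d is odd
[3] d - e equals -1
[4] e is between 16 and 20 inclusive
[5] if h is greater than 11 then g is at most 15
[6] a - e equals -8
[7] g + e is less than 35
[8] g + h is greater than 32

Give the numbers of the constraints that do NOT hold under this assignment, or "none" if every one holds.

Violated: 2, 3, 5, 8.

[1] 4a + 3b = 4(8) + 3(1) = 35 — OK.
[2] d = 18 is even — violated.
[3] d - e = 18 - 16 = 2, not -1 — violated.
[4] e = 16 lies in [16, 20] — OK.
[5] h = 13 > 11, so we need g ≤ 15; but g = 16 > 15 — violated.
[6] a - e = 8 - 16 = -8 — OK.
[7] g + e = 16 + 16 = 32; 32 < 35 — OK.
[8] g + h = 16 + 13 = 29; 29 ≤ 32, bound 32 not met — violated.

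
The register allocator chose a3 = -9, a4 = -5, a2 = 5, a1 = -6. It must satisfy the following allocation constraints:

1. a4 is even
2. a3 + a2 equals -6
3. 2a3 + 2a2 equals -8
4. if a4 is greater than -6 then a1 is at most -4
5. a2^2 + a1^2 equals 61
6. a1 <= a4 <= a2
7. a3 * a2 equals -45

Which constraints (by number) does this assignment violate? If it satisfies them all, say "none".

1. a4 = -5 is odd  FAIL
2. a3 + a2 = -9 + 5 = -4, not -6  FAIL
3. 2a3 + 2a2 = 2(-9) + 2(5) = -8  OK
4. a4 = -5 > -6, so we need a1 ≤ -4; a1 = -6 ≤ -4  OK
5. a2^2 + a1^2 = 5^2 + (-6)^2 = 25 + 36 = 61  OK
6. values -6 <= -5 <= 5  OK
7. a3 * a2 = -9 * 5 = -45  OK

Violated: 1 and 2.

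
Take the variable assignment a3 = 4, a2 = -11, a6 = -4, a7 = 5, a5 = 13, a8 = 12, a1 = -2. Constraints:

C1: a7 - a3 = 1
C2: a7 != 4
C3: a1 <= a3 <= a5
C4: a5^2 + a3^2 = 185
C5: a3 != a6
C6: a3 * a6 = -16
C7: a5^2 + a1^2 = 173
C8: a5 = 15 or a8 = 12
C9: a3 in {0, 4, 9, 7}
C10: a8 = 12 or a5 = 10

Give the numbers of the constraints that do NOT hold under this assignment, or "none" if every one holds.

C1: a7 - a3 = 5 - 4 = 1 — holds.
C2: a7 = 5, and 5 ≠ 4 — holds.
C3: values -2 <= 4 <= 13 — holds.
C4: a5^2 + a3^2 = 13^2 + 4^2 = 169 + 16 = 185 — holds.
C5: a3 = 4, a6 = -4; distinct — holds.
C6: a3 * a6 = 4 * (-4) = -16 — holds.
C7: a5^2 + a1^2 = 13^2 + (-2)^2 = 169 + 4 = 173 — holds.
C8: a5 = 13 ≠ 15, but a8 = 12 = 12 (second disjunct) — holds.
C9: a3 = 4 is in {0, 4, 9, 7} — holds.
C10: a8 = 12 = 12 (first disjunct) — holds.

No violations.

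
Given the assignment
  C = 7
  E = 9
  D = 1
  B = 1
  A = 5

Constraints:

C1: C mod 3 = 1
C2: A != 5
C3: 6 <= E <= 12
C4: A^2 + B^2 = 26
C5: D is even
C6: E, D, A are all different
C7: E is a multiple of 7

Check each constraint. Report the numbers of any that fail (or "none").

The assignment fails constraints 2, 5, and 7.

C1: 7 mod 3 = 1 — OK.
C2: A = 5, but 5 is required to differ — violated.
C3: E = 9 lies in [6, 12] — OK.
C4: A^2 + B^2 = 5^2 + 1^2 = 25 + 1 = 26 — OK.
C5: D = 1 is odd — violated.
C6: values 9, 1, 5 are pairwise distinct — OK.
C7: 9 = 7*1 + 2, so 7 does not divide 9 — violated.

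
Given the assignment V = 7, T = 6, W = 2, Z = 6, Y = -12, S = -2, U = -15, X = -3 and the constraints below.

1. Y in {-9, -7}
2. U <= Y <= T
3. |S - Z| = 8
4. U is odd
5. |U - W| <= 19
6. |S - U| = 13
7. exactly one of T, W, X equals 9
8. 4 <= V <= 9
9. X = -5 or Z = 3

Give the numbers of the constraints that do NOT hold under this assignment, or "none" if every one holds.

No — constraints 1, 7, and 9 are not satisfied.

1. Y = -12 is not in {-9, -7}  ✗
2. values -15 <= -12 <= 6  ✓
3. |-2 - 6| = 8  ✓
4. U = -15 is odd  ✓
5. |-15 - 2| = 17; 17 ≤ 19  ✓
6. |-2 - (-15)| = 13  ✓
7. T=6, W=2, X=-3; 0 of them equal 9, not exactly one  ✗
8. V = 7 lies in [4, 9]  ✓
9. X = -3 ≠ -5 and Z = 6 ≠ 3; both disjuncts false  ✗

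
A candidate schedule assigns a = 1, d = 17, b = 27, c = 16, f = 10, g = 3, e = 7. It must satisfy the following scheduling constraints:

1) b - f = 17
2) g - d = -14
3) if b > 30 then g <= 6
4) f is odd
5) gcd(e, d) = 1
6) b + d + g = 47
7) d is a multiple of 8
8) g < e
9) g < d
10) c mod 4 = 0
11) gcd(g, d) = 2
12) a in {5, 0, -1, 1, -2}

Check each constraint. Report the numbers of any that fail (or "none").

Constraints 4, 7, and 11 do not hold.

1) b - f = 27 - 10 = 17 — OK.
2) g - d = 3 - 17 = -14 — OK.
3) b = 27, not > 30; antecedent false, conditional vacuously true — OK.
4) f = 10 is even — violated.
5) gcd(7, 17) = 1 — OK.
6) b + d + g = 27 + 17 + 3 = 47 — OK.
7) 17 = 8*2 + 1, so 8 does not divide 17 — violated.
8) g = 3, e = 7; 3 < 7 — OK.
9) g = 3, d = 17; 3 < 17 — OK.
10) 16 mod 4 = 0 — OK.
11) gcd(3, 17) = 1, not 2 — violated.
12) a = 1 is in {5, 0, -1, 1, -2} — OK.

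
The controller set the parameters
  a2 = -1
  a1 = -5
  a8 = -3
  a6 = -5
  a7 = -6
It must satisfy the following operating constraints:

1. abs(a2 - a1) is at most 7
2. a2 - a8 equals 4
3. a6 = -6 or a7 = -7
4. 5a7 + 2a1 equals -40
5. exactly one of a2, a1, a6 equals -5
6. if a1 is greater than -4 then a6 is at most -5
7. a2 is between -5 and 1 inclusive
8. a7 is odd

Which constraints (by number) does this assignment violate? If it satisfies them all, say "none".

1. abs(-1 - (-5)) = 4; 4 ≤ 7  OK
2. a2 - a8 = -1 - (-3) = 2, not 4  FAIL
3. a6 = -5 ≠ -6 and a7 = -6 ≠ -7; both disjuncts false  FAIL
4. 5a7 + 2a1 = 5(-6) + 2(-5) = -40  OK
5. a2=-1, a1=-5, a6=-5; 2 of them equal -5, not exactly one  FAIL
6. a1 = -5, not > -4; antecedent false, conditional vacuously true  OK
7. a2 = -1 lies in [-5, 1]  OK
8. a7 = -6 is even  FAIL

Constraints 2, 3, 5, and 8 are violated.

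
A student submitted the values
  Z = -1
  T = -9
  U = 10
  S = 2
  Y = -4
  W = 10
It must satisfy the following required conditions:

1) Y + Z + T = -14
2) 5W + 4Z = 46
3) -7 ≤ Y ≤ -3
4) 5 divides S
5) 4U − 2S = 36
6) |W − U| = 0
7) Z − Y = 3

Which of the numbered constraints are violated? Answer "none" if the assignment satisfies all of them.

1) Y + Z + T = -4 + (-1) + (-9) = -14  holds
2) 5W + 4Z = 5(10) + 4(-1) = 46  holds
3) Y = -4 lies in [-7, -3]  holds
4) 2 = 5×0 + 2, so 5 does not divide 2  fails
5) 4U − 2S = 4(10) − 2(2) = 36  holds
6) |10 − 10| = 0  holds
7) Z − Y = -1 − (-4) = 3  holds

The assignment fails constraint 4.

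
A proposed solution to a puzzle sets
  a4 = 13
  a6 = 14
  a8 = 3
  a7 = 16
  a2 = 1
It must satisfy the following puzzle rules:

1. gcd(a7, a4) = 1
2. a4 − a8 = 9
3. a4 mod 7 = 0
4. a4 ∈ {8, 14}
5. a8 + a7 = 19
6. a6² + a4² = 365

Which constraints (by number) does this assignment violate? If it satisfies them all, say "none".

Constraints 2, 3, and 4 do not hold.

1. gcd(16, 13) = 1  OK
2. a4 − a8 = 13 − 3 = 10, not 9  FAIL
3. 13 mod 7 = 6, not 0  FAIL
4. a4 = 13 is not in {8, 14}  FAIL
5. a8 + a7 = 3 + 16 = 19  OK
6. a6² + a4² = 14² + 13² = 196 + 169 = 365  OK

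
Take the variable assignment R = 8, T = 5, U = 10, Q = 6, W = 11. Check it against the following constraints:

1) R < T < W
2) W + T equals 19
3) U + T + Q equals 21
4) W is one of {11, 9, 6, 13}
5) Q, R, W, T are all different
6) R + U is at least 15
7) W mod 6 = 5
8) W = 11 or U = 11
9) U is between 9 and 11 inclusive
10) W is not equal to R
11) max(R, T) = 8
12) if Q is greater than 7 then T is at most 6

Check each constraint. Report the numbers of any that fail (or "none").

The assignment fails constraints 1 and 2.

1) values 8, 5, 11; R = 8 is not < T = 5 — violated.
2) W + T = 11 + 5 = 16, not 19 — violated.
3) U + T + Q = 10 + 5 + 6 = 21 — satisfied.
4) W = 11 is in {11, 9, 6, 13} — satisfied.
5) values 6, 8, 11, 5 are pairwise distinct — satisfied.
6) R + U = 8 + 10 = 18; 18 ≥ 15 — satisfied.
7) 11 mod 6 = 5 — satisfied.
8) W = 11 = 11 (first disjunct) — satisfied.
9) U = 10 lies in [9, 11] — satisfied.
10) W = 11, R = 8; distinct — satisfied.
11) max(8, 5) = 8 — satisfied.
12) Q = 6, not > 7; antecedent false, conditional vacuously true — satisfied.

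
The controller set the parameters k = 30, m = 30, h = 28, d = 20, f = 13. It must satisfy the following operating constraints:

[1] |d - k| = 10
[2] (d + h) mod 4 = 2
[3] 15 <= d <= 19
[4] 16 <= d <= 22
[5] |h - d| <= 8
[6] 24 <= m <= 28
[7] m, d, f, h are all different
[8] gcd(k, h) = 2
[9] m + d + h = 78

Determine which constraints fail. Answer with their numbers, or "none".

[1] |20 - 30| = 10  true
[2] d + h = 48; 48 mod 4 = 0, not 2  false
[3] d = 20 is outside [15, 19]  false
[4] d = 20 lies in [16, 22]  true
[5] |28 - 20| = 8; 8 ≤ 8  true
[6] m = 30 is outside [24, 28]  false
[7] values 30, 20, 13, 28 are pairwise distinct  true
[8] gcd(30, 28) = 2  true
[9] m + d + h = 30 + 20 + 28 = 78  true

No — constraints 2, 3, 6 are not satisfied.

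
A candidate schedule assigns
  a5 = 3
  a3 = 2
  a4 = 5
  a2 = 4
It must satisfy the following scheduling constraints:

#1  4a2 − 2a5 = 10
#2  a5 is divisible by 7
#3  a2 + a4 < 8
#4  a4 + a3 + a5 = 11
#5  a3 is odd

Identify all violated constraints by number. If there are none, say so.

Violated: 2, 3, 4, 5.

#1 4a2 − 2a5 = 4(4) − 2(3) = 10  ✔
#2 3 = 7×0 + 3, so 7 does not divide 3  ✘
#3 a2 + a4 = 4 + 5 = 9; 9 ≥ 8, bound 8 not met  ✘
#4 a4 + a3 + a5 = 5 + 2 + 3 = 10, not 11  ✘
#5 a3 = 2 is even  ✘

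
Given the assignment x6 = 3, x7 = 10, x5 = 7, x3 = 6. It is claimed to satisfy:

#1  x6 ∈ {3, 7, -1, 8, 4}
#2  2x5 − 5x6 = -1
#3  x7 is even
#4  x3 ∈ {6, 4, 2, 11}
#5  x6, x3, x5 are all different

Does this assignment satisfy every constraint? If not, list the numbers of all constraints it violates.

All constraints are satisfied.

#1 x6 = 3 is in {3, 7, -1, 8, 4}  OK
#2 2x5 − 5x6 = 2(7) − 5(3) = -1  OK
#3 x7 = 10 is even  OK
#4 x3 = 6 is in {6, 4, 2, 11}  OK
#5 values 3, 6, 7 are pairwise distinct  OK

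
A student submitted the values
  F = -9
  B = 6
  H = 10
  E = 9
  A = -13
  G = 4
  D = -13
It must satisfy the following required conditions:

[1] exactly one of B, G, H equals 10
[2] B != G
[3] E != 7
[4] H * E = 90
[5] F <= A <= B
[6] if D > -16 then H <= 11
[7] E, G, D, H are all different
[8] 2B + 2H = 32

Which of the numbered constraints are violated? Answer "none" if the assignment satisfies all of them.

Constraint 5 is violated.

[1] B=6, G=4, H=10; 1 of them equals 10  ✓
[2] B = 6, G = 4; distinct  ✓
[3] E = 9, and 9 ≠ 7  ✓
[4] H * E = 10 * 9 = 90  ✓
[5] values -9, -13, 6; F = -9 is not <= A = -13  ✗
[6] D = -13 > -16, so we need H ≤ 11; H = 10 ≤ 11  ✓
[7] values 9, 4, -13, 10 are pairwise distinct  ✓
[8] 2B + 2H = 2(6) + 2(10) = 32  ✓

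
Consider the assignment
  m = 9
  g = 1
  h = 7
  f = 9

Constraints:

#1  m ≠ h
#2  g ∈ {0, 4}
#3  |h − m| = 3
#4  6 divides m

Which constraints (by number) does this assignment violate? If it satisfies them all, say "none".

The assignment fails constraints 2, 3, and 4.

#1 m = 9, h = 7; distinct — satisfied.
#2 g = 1 is not in {0, 4} — violated.
#3 |7 − 9| = 2, not 3 — violated.
#4 9 = 6×1 + 3, so 6 does not divide 9 — violated.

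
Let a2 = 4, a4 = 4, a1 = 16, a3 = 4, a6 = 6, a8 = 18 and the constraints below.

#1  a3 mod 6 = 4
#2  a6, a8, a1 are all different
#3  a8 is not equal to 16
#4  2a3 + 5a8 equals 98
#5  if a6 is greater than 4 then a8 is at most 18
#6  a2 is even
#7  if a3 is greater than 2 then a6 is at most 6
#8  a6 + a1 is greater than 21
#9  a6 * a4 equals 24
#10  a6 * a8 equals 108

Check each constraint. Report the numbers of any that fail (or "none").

#1 4 mod 6 = 4  ✔
#2 values 6, 18, 16 are pairwise distinct  ✔
#3 a8 = 18, and 18 ≠ 16  ✔
#4 2a3 + 5a8 = 2(4) + 5(18) = 98  ✔
#5 a6 = 6 > 4, so we need a8 ≤ 18; a8 = 18 ≤ 18  ✔
#6 a2 = 4 is even  ✔
#7 a3 = 4 > 2, so we need a6 ≤ 6; a6 = 6 ≤ 6  ✔
#8 a6 + a1 = 6 + 16 = 22; 22 > 21  ✔
#9 a6 * a4 = 6 * 4 = 24  ✔
#10 a6 * a8 = 6 * 18 = 108  ✔

The assignment satisfies every constraint.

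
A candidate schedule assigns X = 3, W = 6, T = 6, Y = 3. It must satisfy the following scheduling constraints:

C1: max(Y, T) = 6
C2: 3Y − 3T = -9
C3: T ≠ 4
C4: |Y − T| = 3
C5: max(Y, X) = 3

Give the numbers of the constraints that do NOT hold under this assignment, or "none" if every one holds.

Yes — all constraints hold.

C1: max(3, 6) = 6 — OK.
C2: 3Y − 3T = 3(3) − 3(6) = -9 — OK.
C3: T = 6, and 6 ≠ 4 — OK.
C4: |3 − 6| = 3 — OK.
C5: max(3, 3) = 3 — OK.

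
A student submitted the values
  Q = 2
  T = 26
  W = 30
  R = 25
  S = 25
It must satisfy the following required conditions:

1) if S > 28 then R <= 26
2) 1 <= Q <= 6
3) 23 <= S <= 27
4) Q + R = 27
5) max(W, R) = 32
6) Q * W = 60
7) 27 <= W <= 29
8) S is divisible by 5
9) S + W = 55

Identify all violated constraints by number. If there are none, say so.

1) S = 25, not > 28; antecedent false, conditional vacuously true — holds.
2) Q = 2 lies in [1, 6] — holds.
3) S = 25 lies in [23, 27] — holds.
4) Q + R = 2 + 25 = 27 — holds.
5) max(30, 25) = 30, not 32 — does not hold.
6) Q * W = 2 * 30 = 60 — holds.
7) W = 30 is outside [27, 29] — does not hold.
8) 25 / 5 = 5, so 5 divides 25 — holds.
9) S + W = 25 + 30 = 55 — holds.

Violated: 5 and 7.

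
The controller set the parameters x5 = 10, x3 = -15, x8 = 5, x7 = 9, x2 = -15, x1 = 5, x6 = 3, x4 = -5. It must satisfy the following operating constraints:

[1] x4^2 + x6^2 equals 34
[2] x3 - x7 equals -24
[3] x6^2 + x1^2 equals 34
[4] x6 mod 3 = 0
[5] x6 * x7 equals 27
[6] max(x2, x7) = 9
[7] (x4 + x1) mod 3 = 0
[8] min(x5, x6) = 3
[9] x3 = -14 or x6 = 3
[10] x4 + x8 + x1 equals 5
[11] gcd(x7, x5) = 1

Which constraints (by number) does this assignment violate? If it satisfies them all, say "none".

[1] x4^2 + x6^2 = (-5)^2 + 3^2 = 25 + 9 = 34 — holds.
[2] x3 - x7 = -15 - 9 = -24 — holds.
[3] x6^2 + x1^2 = 3^2 + 5^2 = 9 + 25 = 34 — holds.
[4] 3 mod 3 = 0 — holds.
[5] x6 * x7 = 3 * 9 = 27 — holds.
[6] max(-15, 9) = 9 — holds.
[7] x4 + x1 = 0; 0 mod 3 = 0 — holds.
[8] min(10, 3) = 3 — holds.
[9] x3 = -15 ≠ -14, but x6 = 3 = 3 (second disjunct) — holds.
[10] x4 + x8 + x1 = -5 + 5 + 5 = 5 — holds.
[11] gcd(9, 10) = 1 — holds.

Yes — all constraints hold.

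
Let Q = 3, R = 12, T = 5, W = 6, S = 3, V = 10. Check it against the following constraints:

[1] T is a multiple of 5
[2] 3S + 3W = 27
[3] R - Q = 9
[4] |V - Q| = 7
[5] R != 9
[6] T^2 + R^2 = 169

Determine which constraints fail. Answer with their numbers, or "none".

[1] 5 / 5 = 1, so 5 divides 5  ✔
[2] 3S + 3W = 3(3) + 3(6) = 27  ✔
[3] R - Q = 12 - 3 = 9  ✔
[4] |10 - 3| = 7  ✔
[5] R = 12, and 12 ≠ 9  ✔
[6] T^2 + R^2 = 5^2 + 12^2 = 25 + 144 = 169  ✔

None — every constraint holds.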